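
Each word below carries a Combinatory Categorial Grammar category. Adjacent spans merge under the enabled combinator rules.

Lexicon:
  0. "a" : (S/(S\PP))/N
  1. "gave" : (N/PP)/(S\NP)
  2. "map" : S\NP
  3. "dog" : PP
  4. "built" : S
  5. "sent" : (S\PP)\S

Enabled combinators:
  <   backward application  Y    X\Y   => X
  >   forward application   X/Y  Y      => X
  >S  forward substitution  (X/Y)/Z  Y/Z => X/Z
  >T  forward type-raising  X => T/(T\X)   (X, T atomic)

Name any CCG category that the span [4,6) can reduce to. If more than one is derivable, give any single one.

[0,6] S   >
  [0,4] S/(S\PP)   >
    [0,1] "a" : (S/(S\PP))/N
    [1,4] N   >
      [1,3] N/PP   >
        [1,2] "gave" : (N/PP)/(S\NP)
        [2,3] "map" : S\NP
      [3,4] "dog" : PP
  [4,6] S\PP   <
    [4,5] "built" : S
    [5,6] "sent" : (S\PP)\S

S\PP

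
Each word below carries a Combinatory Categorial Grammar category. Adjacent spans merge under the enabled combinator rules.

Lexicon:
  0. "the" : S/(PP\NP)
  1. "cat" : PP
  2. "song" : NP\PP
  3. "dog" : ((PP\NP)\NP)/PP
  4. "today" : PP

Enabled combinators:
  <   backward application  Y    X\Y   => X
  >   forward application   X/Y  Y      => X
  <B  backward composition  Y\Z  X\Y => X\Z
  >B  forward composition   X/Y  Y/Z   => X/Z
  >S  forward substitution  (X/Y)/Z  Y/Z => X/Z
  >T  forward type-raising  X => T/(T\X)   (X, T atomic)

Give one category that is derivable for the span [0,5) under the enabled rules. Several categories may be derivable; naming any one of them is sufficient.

S

[0,5] S   >
  [0,1] "the" : S/(PP\NP)
  [1,5] PP\NP   <
    [1,3] NP   <
      [1,2] "cat" : PP
      [2,3] "song" : NP\PP
    [3,5] (PP\NP)\NP   >
      [3,4] "dog" : ((PP\NP)\NP)/PP
      [4,5] "today" : PP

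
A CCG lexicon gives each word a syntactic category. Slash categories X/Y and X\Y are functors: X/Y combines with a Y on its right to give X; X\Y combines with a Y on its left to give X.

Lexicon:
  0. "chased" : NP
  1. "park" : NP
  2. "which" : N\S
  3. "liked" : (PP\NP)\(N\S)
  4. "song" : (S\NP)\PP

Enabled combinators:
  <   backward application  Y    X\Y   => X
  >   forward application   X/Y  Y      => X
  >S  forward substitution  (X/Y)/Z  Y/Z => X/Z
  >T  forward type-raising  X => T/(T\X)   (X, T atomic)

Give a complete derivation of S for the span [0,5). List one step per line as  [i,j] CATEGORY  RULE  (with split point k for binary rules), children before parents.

[0,5] S   <
  [0,1] "chased" : NP
  [1,5] S\NP   <
    [1,4] PP   >
      [1,2] PP/(PP\NP)   >T
        [1,2] "park" : NP
      [2,4] PP\NP   <
        [2,3] "which" : N\S
        [3,4] "liked" : (PP\NP)\(N\S)
    [4,5] "song" : (S\NP)\PP

[0,1] NP  lex  "chased"
[1,2] NP  lex  "park"
[1,2] PP/(PP\NP)  >T
[2,3] N\S  lex  "which"
[3,4] (PP\NP)\(N\S)  lex  "liked"
[2,4] PP\NP  <  k=3
[1,4] PP  >  k=2
[4,5] (S\NP)\PP  lex  "song"
[1,5] S\NP  <  k=4
[0,5] S  <  k=1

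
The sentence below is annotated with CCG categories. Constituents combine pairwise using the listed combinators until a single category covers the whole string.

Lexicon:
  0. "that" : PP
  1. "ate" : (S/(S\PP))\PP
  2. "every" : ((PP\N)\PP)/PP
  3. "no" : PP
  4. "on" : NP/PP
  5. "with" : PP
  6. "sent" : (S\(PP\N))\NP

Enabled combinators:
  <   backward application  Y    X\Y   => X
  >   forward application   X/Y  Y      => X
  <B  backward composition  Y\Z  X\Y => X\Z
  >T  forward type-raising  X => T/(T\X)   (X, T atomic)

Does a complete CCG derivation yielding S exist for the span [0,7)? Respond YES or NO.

[0,7] S   >
  [0,2] S/(S\PP)   <
    [0,1] "that" : PP
    [1,2] "ate" : (S/(S\PP))\PP
  [2,7] S\PP   <B
    [2,4] (PP\N)\PP   >
      [2,3] "every" : ((PP\N)\PP)/PP
      [3,4] "no" : PP
    [4,7] S\(PP\N)   <
      [4,6] NP   >
        [4,5] "on" : NP/PP
        [5,6] "with" : PP
      [6,7] "sent" : (S\(PP\N))\NP

YES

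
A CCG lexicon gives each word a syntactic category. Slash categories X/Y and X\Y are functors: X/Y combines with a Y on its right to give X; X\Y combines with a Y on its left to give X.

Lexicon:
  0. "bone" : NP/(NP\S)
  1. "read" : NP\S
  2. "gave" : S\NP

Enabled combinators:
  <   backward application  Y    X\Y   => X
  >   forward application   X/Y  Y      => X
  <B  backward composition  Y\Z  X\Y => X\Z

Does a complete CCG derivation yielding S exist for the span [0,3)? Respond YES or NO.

YES

[0,3] S   <
  [0,2] NP   >
    [0,1] "bone" : NP/(NP\S)
    [1,2] "read" : NP\S
  [2,3] "gave" : S\NP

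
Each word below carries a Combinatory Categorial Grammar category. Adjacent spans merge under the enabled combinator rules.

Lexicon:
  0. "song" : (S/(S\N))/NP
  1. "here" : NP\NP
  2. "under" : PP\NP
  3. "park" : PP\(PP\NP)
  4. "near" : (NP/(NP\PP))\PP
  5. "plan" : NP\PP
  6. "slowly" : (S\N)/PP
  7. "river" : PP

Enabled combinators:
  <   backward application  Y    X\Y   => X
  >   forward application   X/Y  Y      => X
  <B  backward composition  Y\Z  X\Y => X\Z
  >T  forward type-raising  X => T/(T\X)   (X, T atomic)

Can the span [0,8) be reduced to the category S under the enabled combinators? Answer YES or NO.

[0,8] S   >
  [0,6] S/(S\N)   >
    [0,1] "song" : (S/(S\N))/NP
    [1,6] NP   >
      [1,5] NP/(NP\PP)   <
        [1,4] PP   <
          [1,3] PP\NP   <B
            [1,2] "here" : NP\NP
            [2,3] "under" : PP\NP
          [3,4] "park" : PP\(PP\NP)
        [4,5] "near" : (NP/(NP\PP))\PP
      [5,6] "plan" : NP\PP
  [6,8] S\N   >
    [6,7] "slowly" : (S\N)/PP
    [7,8] "river" : PP

YES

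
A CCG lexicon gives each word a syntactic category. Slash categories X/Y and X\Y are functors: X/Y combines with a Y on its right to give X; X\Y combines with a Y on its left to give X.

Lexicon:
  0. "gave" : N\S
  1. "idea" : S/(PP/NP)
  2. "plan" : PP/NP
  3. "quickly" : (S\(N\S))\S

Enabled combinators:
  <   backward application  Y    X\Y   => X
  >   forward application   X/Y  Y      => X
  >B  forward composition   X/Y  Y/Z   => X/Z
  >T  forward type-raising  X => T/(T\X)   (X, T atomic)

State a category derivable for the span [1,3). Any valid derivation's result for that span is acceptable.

S

[0,4] S   <
  [0,1] "gave" : N\S
  [1,4] S\(N\S)   <
    [1,3] S   >
      [1,2] "idea" : S/(PP/NP)
      [2,3] "plan" : PP/NP
    [3,4] "quickly" : (S\(N\S))\S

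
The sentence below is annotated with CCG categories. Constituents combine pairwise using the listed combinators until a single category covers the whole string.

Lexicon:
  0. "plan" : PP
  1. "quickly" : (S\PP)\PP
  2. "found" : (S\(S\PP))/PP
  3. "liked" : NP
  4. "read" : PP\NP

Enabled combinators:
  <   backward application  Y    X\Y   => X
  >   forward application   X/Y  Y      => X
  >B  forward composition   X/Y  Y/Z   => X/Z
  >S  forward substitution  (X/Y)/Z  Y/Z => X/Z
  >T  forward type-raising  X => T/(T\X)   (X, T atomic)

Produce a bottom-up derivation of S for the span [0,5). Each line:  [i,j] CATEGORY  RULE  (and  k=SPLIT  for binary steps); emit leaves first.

[0,1] PP  lex  "plan"
[1,2] (S\PP)\PP  lex  "quickly"
[0,2] S\PP  <  k=1
[2,3] (S\(S\PP))/PP  lex  "found"
[3,4] NP  lex  "liked"
[4,5] PP\NP  lex  "read"
[3,5] PP  <  k=4
[2,5] S\(S\PP)  >  k=3
[0,5] S  <  k=2

[0,5] S   <
  [0,2] S\PP   <
    [0,1] "plan" : PP
    [1,2] "quickly" : (S\PP)\PP
  [2,5] S\(S\PP)   >
    [2,3] "found" : (S\(S\PP))/PP
    [3,5] PP   <
      [3,4] "liked" : NP
      [4,5] "read" : PP\NP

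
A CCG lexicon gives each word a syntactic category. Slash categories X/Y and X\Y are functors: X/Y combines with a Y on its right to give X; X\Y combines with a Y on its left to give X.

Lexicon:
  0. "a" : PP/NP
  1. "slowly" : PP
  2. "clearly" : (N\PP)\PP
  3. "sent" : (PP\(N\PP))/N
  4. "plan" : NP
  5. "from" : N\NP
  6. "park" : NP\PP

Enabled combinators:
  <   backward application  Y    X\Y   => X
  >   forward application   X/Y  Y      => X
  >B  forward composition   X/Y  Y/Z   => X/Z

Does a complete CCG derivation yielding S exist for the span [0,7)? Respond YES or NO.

PP/NP PP (N\PP)\PP (PP\(N\PP))/N NP N\NP NP\PP
CKY chart[0,7] = {PP}; S ∉ chart

NO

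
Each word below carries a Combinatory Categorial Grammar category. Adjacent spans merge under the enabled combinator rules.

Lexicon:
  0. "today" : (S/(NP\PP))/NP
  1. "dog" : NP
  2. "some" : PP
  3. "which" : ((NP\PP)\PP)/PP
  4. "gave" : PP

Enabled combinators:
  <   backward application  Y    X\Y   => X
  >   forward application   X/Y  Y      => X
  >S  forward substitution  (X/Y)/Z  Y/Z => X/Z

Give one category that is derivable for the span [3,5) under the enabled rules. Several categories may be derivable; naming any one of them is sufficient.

(NP\PP)\PP

[0,5] S   >
  [0,2] S/(NP\PP)   >
    [0,1] "today" : (S/(NP\PP))/NP
    [1,2] "dog" : NP
  [2,5] NP\PP   <
    [2,3] "some" : PP
    [3,5] (NP\PP)\PP   >
      [3,4] "which" : ((NP\PP)\PP)/PP
      [4,5] "gave" : PP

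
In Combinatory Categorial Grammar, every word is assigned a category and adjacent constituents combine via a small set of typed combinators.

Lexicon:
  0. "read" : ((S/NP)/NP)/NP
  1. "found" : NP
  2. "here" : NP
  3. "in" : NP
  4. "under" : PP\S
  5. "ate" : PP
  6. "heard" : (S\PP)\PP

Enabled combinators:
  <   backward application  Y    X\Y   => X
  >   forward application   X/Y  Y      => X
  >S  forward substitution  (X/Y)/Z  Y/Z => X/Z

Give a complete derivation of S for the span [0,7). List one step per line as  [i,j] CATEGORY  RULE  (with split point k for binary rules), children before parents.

[0,1] ((S/NP)/NP)/NP  lex  "read"
[1,2] NP  lex  "found"
[0,2] (S/NP)/NP  >  k=1
[2,3] NP  lex  "here"
[0,3] S/NP  >  k=2
[3,4] NP  lex  "in"
[0,4] S  >  k=3
[4,5] PP\S  lex  "under"
[0,5] PP  <  k=4
[5,6] PP  lex  "ate"
[6,7] (S\PP)\PP  lex  "heard"
[5,7] S\PP  <  k=6
[0,7] S  <  k=5

[0,7] S   <
  [0,5] PP   <
    [0,4] S   >
      [0,3] S/NP   >
        [0,2] (S/NP)/NP   >
          [0,1] "read" : ((S/NP)/NP)/NP
          [1,2] "found" : NP
        [2,3] "here" : NP
      [3,4] "in" : NP
    [4,5] "under" : PP\S
  [5,7] S\PP   <
    [5,6] "ate" : PP
    [6,7] "heard" : (S\PP)\PP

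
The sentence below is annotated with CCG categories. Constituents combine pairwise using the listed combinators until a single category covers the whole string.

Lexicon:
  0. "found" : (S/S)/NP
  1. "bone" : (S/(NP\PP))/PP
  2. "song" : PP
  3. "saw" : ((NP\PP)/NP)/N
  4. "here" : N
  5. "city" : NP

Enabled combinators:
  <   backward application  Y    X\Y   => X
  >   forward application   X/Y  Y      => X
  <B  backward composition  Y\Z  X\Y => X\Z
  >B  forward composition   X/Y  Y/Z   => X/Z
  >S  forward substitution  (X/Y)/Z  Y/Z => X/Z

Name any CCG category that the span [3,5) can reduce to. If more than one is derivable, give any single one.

[0,6] S   >
  [0,5] S/NP   >S
    [0,1] "found" : (S/S)/NP
    [1,5] S/NP   >B
      [1,3] S/(NP\PP)   >
        [1,2] "bone" : (S/(NP\PP))/PP
        [2,3] "song" : PP
      [3,5] (NP\PP)/NP   >
        [3,4] "saw" : ((NP\PP)/NP)/N
        [4,5] "here" : N
  [5,6] "city" : NP

(NP\PP)/NP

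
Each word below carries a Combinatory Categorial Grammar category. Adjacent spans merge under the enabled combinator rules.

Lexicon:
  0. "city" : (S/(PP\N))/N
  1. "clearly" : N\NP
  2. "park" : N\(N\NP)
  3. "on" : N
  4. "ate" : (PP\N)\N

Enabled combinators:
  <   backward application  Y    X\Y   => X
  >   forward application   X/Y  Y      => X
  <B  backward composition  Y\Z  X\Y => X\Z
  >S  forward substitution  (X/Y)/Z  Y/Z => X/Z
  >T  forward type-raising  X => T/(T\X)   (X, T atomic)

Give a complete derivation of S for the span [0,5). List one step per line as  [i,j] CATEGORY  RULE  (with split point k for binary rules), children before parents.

[0,1] (S/(PP\N))/N  lex  "city"
[1,2] N\NP  lex  "clearly"
[2,3] N\(N\NP)  lex  "park"
[1,3] N  <  k=2
[0,3] S/(PP\N)  >  k=1
[3,4] N  lex  "on"
[4,5] (PP\N)\N  lex  "ate"
[3,5] PP\N  <  k=4
[0,5] S  >  k=3

[0,5] S   >
  [0,3] S/(PP\N)   >
    [0,1] "city" : (S/(PP\N))/N
    [1,3] N   <
      [1,2] "clearly" : N\NP
      [2,3] "park" : N\(N\NP)
  [3,5] PP\N   <
    [3,4] "on" : N
    [4,5] "ate" : (PP\N)\N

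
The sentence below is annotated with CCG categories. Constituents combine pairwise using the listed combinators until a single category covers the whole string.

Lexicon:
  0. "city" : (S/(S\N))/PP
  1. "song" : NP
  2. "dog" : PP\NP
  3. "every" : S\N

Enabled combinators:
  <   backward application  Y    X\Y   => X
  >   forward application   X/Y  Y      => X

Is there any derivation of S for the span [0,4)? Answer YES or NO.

YES

[0,4] S   >
  [0,3] S/(S\N)   >
    [0,1] "city" : (S/(S\N))/PP
    [1,3] PP   <
      [1,2] "song" : NP
      [2,3] "dog" : PP\NP
  [3,4] "every" : S\N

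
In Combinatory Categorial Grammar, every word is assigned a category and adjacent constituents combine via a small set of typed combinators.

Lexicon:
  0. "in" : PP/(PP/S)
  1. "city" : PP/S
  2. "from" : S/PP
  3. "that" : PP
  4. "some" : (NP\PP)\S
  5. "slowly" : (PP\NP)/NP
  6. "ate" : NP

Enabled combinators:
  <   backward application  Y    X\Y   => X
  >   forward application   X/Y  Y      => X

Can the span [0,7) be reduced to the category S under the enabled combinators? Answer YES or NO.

PP/(PP/S) PP/S S/PP PP (NP\PP)\S (PP\NP)/NP NP
CKY chart[0,7] = {PP}; S ∉ chart

NO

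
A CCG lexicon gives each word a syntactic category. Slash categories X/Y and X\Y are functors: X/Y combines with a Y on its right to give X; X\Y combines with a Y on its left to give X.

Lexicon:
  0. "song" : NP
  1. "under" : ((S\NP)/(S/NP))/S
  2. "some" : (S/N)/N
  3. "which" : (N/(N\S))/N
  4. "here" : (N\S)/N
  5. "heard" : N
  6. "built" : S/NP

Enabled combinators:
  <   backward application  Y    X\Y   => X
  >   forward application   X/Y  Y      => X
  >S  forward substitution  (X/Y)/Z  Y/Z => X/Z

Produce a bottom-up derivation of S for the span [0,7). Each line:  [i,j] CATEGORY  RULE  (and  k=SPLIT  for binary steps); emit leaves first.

[0,7] S   <
  [0,1] "song" : NP
  [1,7] S\NP   >
    [1,6] (S\NP)/(S/NP)   >
      [1,2] "under" : ((S\NP)/(S/NP))/S
      [2,6] S   >
        [2,5] S/N   >S
          [2,3] "some" : (S/N)/N
          [3,5] N/N   >S
            [3,4] "which" : (N/(N\S))/N
            [4,5] "here" : (N\S)/N
        [5,6] "heard" : N
    [6,7] "built" : S/NP

[0,1] NP  lex  "song"
[1,2] ((S\NP)/(S/NP))/S  lex  "under"
[2,3] (S/N)/N  lex  "some"
[3,4] (N/(N\S))/N  lex  "which"
[4,5] (N\S)/N  lex  "here"
[3,5] N/N  >S  k=4
[2,5] S/N  >S  k=3
[5,6] N  lex  "heard"
[2,6] S  >  k=5
[1,6] (S\NP)/(S/NP)  >  k=2
[6,7] S/NP  lex  "built"
[1,7] S\NP  >  k=6
[0,7] S  <  k=1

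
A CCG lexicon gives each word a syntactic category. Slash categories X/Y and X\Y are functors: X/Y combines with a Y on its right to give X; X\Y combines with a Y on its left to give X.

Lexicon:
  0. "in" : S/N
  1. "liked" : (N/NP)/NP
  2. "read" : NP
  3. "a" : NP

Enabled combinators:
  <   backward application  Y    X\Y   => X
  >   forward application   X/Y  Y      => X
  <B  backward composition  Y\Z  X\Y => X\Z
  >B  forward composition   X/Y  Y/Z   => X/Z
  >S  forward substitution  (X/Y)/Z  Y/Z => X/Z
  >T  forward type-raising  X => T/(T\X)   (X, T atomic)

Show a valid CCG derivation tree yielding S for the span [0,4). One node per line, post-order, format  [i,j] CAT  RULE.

[0,1] S/N  lex  "in"
[1,2] (N/NP)/NP  lex  "liked"
[2,3] NP  lex  "read"
[1,3] N/NP  >  k=2
[3,4] NP  lex  "a"
[1,4] N  >  k=3
[0,4] S  >  k=1

[0,4] S   >
  [0,1] "in" : S/N
  [1,4] N   >
    [1,3] N/NP   >
      [1,2] "liked" : (N/NP)/NP
      [2,3] "read" : NP
    [3,4] "a" : NP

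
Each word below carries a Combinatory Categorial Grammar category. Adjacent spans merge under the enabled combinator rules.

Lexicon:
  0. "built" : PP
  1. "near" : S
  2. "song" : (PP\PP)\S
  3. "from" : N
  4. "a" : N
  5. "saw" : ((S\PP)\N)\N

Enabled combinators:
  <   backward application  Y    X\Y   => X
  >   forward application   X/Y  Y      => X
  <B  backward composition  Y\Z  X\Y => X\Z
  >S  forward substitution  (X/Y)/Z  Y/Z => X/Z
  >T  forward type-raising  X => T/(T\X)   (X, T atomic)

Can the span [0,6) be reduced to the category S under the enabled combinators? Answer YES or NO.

YES

[0,6] S   <
  [0,1] "built" : PP
  [1,6] S\PP   <B
    [1,3] PP\PP   <
      [1,2] "near" : S
      [2,3] "song" : (PP\PP)\S
    [3,6] S\PP   <
      [3,4] "from" : N
      [4,6] (S\PP)\N   <
        [4,5] "a" : N
        [5,6] "saw" : ((S\PP)\N)\N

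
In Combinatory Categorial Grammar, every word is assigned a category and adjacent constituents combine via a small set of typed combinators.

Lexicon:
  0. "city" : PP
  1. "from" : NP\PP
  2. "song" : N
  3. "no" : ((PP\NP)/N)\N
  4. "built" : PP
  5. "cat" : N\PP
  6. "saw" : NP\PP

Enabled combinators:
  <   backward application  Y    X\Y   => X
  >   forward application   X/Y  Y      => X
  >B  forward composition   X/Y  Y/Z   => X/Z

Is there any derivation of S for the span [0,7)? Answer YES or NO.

PP NP\PP N ((PP\NP)/N)\N PP N\PP NP\PP
CKY chart[0,7] = {NP}; S ∉ chart

NO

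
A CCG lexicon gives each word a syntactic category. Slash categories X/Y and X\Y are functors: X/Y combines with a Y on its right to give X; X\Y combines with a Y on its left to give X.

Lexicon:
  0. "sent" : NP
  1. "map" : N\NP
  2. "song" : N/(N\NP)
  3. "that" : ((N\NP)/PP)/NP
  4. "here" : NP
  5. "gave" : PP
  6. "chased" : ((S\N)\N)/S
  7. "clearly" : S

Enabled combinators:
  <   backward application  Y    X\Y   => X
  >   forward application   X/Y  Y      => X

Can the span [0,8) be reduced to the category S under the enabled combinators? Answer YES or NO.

YES

[0,8] S   <
  [0,2] N   <
    [0,1] "sent" : NP
    [1,2] "map" : N\NP
  [2,8] S\N   <
    [2,6] N   >
      [2,3] "song" : N/(N\NP)
      [3,6] N\NP   >
        [3,5] (N\NP)/PP   >
          [3,4] "that" : ((N\NP)/PP)/NP
          [4,5] "here" : NP
        [5,6] "gave" : PP
    [6,8] (S\N)\N   >
      [6,7] "chased" : ((S\N)\N)/S
      [7,8] "clearly" : S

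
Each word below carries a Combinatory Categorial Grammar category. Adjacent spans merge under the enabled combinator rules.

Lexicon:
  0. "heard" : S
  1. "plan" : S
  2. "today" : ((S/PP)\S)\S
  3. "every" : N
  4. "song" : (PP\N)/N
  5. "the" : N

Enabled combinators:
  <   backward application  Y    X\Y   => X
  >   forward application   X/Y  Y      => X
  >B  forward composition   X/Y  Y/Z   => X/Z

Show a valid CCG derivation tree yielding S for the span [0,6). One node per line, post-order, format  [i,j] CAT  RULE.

[0,1] S  lex  "heard"
[1,2] S  lex  "plan"
[2,3] ((S/PP)\S)\S  lex  "today"
[1,3] (S/PP)\S  <  k=2
[0,3] S/PP  <  k=1
[3,4] N  lex  "every"
[4,5] (PP\N)/N  lex  "song"
[5,6] N  lex  "the"
[4,6] PP\N  >  k=5
[3,6] PP  <  k=4
[0,6] S  >  k=3

[0,6] S   >
  [0,3] S/PP   <
    [0,1] "heard" : S
    [1,3] (S/PP)\S   <
      [1,2] "plan" : S
      [2,3] "today" : ((S/PP)\S)\S
  [3,6] PP   <
    [3,4] "every" : N
    [4,6] PP\N   >
      [4,5] "song" : (PP\N)/N
      [5,6] "the" : N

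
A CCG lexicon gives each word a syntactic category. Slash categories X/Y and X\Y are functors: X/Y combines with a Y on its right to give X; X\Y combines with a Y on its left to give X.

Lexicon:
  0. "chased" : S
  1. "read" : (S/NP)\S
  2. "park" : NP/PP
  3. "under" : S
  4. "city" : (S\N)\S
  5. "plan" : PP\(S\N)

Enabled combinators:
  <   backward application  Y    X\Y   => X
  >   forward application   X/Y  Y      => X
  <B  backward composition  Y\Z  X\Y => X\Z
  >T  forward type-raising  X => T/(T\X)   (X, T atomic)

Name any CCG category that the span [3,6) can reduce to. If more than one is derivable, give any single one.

PP

[0,6] S   >
  [0,2] S/NP   <
    [0,1] "chased" : S
    [1,2] "read" : (S/NP)\S
  [2,6] NP   >
    [2,3] "park" : NP/PP
    [3,6] PP   >
      [3,4] PP/(PP\S)   >T
        [3,4] "under" : S
      [4,6] PP\S   <B
        [4,5] "city" : (S\N)\S
        [5,6] "plan" : PP\(S\N)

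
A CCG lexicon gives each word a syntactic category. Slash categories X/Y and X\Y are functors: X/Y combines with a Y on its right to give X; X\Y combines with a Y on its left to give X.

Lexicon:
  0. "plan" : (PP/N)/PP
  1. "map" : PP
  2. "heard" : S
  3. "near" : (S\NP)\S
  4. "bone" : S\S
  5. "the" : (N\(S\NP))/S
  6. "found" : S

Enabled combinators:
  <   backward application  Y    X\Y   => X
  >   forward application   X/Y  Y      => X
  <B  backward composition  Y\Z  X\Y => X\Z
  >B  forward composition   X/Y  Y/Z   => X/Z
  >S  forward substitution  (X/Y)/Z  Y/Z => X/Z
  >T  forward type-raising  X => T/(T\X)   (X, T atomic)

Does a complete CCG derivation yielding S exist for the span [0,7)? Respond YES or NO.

NO

(PP/N)/PP PP S (S\NP)\S S\S (N\(S\NP))/S S
CKY chart[0,7] = {N/(N\PP), NP/(NP\PP), PP, PP/(N\N), PP/(PP\PP), S/(S\PP)}; S ∉ chart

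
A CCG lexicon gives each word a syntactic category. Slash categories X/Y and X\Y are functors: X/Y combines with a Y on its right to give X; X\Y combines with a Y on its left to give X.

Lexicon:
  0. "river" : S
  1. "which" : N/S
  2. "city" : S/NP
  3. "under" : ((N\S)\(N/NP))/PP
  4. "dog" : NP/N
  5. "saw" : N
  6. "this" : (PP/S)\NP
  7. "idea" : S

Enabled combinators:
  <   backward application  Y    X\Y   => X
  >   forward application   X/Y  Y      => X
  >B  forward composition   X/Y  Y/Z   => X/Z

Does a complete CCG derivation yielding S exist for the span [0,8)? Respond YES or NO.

S N/S S/NP ((N\S)\(N/NP))/PP NP/N N (PP/S)\NP S
CKY chart[0,8] = {N}; S ∉ chart

NO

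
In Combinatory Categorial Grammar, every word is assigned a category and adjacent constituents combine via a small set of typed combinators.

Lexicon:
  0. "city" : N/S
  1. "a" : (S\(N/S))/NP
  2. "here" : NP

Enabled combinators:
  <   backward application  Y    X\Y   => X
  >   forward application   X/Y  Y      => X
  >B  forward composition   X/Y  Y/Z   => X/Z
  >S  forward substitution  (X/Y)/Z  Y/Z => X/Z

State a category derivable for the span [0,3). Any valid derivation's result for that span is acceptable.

S

[0,3] S   <
  [0,1] "city" : N/S
  [1,3] S\(N/S)   >
    [1,2] "a" : (S\(N/S))/NP
    [2,3] "here" : NP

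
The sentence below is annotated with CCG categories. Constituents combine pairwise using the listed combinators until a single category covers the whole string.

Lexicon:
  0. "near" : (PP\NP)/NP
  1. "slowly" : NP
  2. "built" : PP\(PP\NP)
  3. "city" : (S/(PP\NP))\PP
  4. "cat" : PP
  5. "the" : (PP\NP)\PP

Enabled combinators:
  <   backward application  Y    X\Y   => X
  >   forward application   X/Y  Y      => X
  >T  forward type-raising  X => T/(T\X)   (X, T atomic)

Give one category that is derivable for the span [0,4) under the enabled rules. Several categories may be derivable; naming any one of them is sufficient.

S/(PP\NP)

[0,6] S   >
  [0,4] S/(PP\NP)   <
    [0,3] PP   <
      [0,2] PP\NP   >
        [0,1] "near" : (PP\NP)/NP
        [1,2] "slowly" : NP
      [2,3] "built" : PP\(PP\NP)
    [3,4] "city" : (S/(PP\NP))\PP
  [4,6] PP\NP   <
    [4,5] "cat" : PP
    [5,6] "the" : (PP\NP)\PP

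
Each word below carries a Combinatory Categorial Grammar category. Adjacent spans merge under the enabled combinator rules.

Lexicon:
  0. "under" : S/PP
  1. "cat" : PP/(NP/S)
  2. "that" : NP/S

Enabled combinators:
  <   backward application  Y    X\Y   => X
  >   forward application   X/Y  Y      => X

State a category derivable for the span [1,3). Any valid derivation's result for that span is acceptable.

[0,3] S   >
  [0,1] "under" : S/PP
  [1,3] PP   >
    [1,2] "cat" : PP/(NP/S)
    [2,3] "that" : NP/S

PP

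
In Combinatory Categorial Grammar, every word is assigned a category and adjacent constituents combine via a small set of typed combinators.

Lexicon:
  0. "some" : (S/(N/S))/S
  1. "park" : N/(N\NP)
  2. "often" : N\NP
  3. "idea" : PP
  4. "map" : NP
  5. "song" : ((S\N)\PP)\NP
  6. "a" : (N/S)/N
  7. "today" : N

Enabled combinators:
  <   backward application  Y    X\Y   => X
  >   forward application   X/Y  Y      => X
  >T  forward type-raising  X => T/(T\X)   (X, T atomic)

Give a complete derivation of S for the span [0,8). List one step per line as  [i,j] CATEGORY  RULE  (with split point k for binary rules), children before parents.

[0,8] S   >
  [0,6] S/(N/S)   >
    [0,1] "some" : (S/(N/S))/S
    [1,6] S   <
      [1,3] N   >
        [1,2] "park" : N/(N\NP)
        [2,3] "often" : N\NP
      [3,6] S\N   <
        [3,4] "idea" : PP
        [4,6] (S\N)\PP   <
          [4,5] "map" : NP
          [5,6] "song" : ((S\N)\PP)\NP
  [6,8] N/S   >
    [6,7] "a" : (N/S)/N
    [7,8] "today" : N

[0,1] (S/(N/S))/S  lex  "some"
[1,2] N/(N\NP)  lex  "park"
[2,3] N\NP  lex  "often"
[1,3] N  >  k=2
[3,4] PP  lex  "idea"
[4,5] NP  lex  "map"
[5,6] ((S\N)\PP)\NP  lex  "song"
[4,6] (S\N)\PP  <  k=5
[3,6] S\N  <  k=4
[1,6] S  <  k=3
[0,6] S/(N/S)  >  k=1
[6,7] (N/S)/N  lex  "a"
[7,8] N  lex  "today"
[6,8] N/S  >  k=7
[0,8] S  >  k=6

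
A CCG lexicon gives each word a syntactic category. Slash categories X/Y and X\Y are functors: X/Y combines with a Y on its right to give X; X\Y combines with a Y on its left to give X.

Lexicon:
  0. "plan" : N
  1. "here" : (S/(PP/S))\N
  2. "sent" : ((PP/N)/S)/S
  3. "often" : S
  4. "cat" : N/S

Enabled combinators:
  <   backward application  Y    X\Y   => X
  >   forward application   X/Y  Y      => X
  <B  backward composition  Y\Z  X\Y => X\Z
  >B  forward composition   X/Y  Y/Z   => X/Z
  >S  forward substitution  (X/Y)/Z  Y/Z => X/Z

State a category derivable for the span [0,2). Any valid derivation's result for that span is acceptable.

[0,5] S   >
  [0,2] S/(PP/S)   <
    [0,1] "plan" : N
    [1,2] "here" : (S/(PP/S))\N
  [2,5] PP/S   >S
    [2,4] (PP/N)/S   >
      [2,3] "sent" : ((PP/N)/S)/S
      [3,4] "often" : S
    [4,5] "cat" : N/S

S/(PP/S)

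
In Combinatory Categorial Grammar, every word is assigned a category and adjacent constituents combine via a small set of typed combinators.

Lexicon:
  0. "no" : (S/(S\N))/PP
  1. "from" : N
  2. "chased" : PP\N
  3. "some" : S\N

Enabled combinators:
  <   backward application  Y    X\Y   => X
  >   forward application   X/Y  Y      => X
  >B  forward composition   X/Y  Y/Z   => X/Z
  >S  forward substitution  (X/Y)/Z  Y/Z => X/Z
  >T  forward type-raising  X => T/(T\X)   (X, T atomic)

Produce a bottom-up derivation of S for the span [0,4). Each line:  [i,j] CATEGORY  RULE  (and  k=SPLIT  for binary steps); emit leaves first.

[0,4] S   >
  [0,3] S/(S\N)   >
    [0,1] "no" : (S/(S\N))/PP
    [1,3] PP   <
      [1,2] "from" : N
      [2,3] "chased" : PP\N
  [3,4] "some" : S\N

[0,1] (S/(S\N))/PP  lex  "no"
[1,2] N  lex  "from"
[2,3] PP\N  lex  "chased"
[1,3] PP  <  k=2
[0,3] S/(S\N)  >  k=1
[3,4] S\N  lex  "some"
[0,4] S  >  k=3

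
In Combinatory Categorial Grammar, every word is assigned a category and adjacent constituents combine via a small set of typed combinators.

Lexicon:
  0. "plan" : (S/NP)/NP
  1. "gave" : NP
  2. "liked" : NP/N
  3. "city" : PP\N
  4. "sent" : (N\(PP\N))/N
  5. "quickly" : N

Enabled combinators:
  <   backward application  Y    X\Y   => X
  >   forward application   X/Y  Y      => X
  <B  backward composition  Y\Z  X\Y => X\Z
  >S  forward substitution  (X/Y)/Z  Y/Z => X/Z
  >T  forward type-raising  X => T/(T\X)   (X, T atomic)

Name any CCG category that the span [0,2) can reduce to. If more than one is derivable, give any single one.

S/NP

[0,6] S   >
  [0,2] S/NP   >
    [0,1] "plan" : (S/NP)/NP
    [1,2] "gave" : NP
  [2,6] NP   >
    [2,3] "liked" : NP/N
    [3,6] N   <
      [3,4] "city" : PP\N
      [4,6] N\(PP\N)   >
        [4,5] "sent" : (N\(PP\N))/N
        [5,6] "quickly" : N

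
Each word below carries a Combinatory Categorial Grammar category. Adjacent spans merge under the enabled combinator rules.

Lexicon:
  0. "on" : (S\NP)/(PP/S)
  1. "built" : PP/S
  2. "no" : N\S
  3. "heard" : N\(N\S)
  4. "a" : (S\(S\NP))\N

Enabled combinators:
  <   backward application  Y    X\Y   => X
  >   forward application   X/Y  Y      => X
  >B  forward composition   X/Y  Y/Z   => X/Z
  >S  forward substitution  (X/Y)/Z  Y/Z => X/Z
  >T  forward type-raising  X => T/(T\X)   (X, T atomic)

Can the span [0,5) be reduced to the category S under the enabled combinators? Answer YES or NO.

[0,5] S   <
  [0,2] S\NP   >
    [0,1] "on" : (S\NP)/(PP/S)
    [1,2] "built" : PP/S
  [2,5] S\(S\NP)   <
    [2,4] N   <
      [2,3] "no" : N\S
      [3,4] "heard" : N\(N\S)
    [4,5] "a" : (S\(S\NP))\N

YES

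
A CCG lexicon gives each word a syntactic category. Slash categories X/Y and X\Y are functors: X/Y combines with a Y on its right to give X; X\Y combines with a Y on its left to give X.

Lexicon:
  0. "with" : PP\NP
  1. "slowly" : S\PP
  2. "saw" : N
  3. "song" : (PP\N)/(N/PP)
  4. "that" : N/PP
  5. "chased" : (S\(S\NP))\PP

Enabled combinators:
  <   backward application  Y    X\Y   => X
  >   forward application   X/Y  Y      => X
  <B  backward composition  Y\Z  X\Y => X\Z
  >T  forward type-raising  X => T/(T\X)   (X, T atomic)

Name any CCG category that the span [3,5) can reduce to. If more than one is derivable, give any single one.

PP\N

[0,6] S   <
  [0,2] S\NP   <B
    [0,1] "with" : PP\NP
    [1,2] "slowly" : S\PP
  [2,6] S\(S\NP)   <
    [2,5] PP   <
      [2,3] "saw" : N
      [3,5] PP\N   >
        [3,4] "song" : (PP\N)/(N/PP)
        [4,5] "that" : N/PP
    [5,6] "chased" : (S\(S\NP))\PP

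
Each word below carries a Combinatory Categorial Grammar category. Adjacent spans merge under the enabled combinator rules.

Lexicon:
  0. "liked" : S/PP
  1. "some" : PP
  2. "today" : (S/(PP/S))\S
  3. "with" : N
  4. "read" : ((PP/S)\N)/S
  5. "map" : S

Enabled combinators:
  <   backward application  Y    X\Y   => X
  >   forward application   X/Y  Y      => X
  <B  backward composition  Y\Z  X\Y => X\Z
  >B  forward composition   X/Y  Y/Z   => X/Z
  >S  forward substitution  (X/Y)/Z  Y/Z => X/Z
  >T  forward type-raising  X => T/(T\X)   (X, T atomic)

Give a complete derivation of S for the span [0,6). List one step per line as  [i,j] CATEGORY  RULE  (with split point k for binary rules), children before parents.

[0,1] S/PP  lex  "liked"
[1,2] PP  lex  "some"
[0,2] S  >  k=1
[2,3] (S/(PP/S))\S  lex  "today"
[0,3] S/(PP/S)  <  k=2
[3,4] N  lex  "with"
[4,5] ((PP/S)\N)/S  lex  "read"
[5,6] S  lex  "map"
[4,6] (PP/S)\N  >  k=5
[3,6] PP/S  <  k=4
[0,6] S  >  k=3

[0,6] S   >
  [0,3] S/(PP/S)   <
    [0,2] S   >
      [0,1] "liked" : S/PP
      [1,2] "some" : PP
    [2,3] "today" : (S/(PP/S))\S
  [3,6] PP/S   <
    [3,4] "with" : N
    [4,6] (PP/S)\N   >
      [4,5] "read" : ((PP/S)\N)/S
      [5,6] "map" : S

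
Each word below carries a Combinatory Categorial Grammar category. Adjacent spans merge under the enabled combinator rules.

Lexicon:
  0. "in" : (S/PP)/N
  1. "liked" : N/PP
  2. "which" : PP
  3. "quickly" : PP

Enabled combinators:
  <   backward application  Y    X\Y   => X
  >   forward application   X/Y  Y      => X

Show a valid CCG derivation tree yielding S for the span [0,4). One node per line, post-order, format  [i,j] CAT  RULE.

[0,4] S   >
  [0,3] S/PP   >
    [0,1] "in" : (S/PP)/N
    [1,3] N   >
      [1,2] "liked" : N/PP
      [2,3] "which" : PP
  [3,4] "quickly" : PP

[0,1] (S/PP)/N  lex  "in"
[1,2] N/PP  lex  "liked"
[2,3] PP  lex  "which"
[1,3] N  >  k=2
[0,3] S/PP  >  k=1
[3,4] PP  lex  "quickly"
[0,4] S  >  k=3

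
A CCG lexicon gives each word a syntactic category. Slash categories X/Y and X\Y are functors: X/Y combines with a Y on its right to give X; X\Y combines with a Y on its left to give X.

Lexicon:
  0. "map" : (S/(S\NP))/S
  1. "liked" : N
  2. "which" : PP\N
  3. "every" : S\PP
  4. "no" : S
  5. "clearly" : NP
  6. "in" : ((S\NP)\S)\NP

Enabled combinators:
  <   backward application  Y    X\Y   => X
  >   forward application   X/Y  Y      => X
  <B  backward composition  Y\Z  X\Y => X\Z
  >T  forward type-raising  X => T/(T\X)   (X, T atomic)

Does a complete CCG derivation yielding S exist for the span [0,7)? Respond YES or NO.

YES

[0,7] S   >
  [0,4] S/(S\NP)   >
    [0,1] "map" : (S/(S\NP))/S
    [1,4] S   <
      [1,2] "liked" : N
      [2,4] S\N   <B
        [2,3] "which" : PP\N
        [3,4] "every" : S\PP
  [4,7] S\NP   <
    [4,5] "no" : S
    [5,7] (S\NP)\S   <
      [5,6] "clearly" : NP
      [6,7] "in" : ((S\NP)\S)\NP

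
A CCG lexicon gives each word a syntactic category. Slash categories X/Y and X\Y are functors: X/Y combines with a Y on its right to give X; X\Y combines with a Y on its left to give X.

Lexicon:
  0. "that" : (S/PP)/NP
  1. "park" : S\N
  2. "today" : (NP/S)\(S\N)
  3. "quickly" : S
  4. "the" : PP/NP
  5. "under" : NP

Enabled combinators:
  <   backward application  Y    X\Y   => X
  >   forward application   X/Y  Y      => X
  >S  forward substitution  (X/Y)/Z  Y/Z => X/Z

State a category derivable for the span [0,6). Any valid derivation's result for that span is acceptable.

S

[0,6] S   >
  [0,4] S/PP   >
    [0,1] "that" : (S/PP)/NP
    [1,4] NP   >
      [1,3] NP/S   <
        [1,2] "park" : S\N
        [2,3] "today" : (NP/S)\(S\N)
      [3,4] "quickly" : S
  [4,6] PP   >
    [4,5] "the" : PP/NP
    [5,6] "under" : NP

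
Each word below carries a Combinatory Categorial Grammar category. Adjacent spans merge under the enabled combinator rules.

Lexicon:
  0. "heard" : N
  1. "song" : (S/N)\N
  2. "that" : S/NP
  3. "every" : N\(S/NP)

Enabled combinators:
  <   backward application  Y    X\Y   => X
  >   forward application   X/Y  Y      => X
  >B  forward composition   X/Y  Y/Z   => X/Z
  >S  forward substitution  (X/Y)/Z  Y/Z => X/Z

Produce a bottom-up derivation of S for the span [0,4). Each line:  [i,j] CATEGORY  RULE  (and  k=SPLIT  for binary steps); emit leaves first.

[0,1] N  lex  "heard"
[1,2] (S/N)\N  lex  "song"
[0,2] S/N  <  k=1
[2,3] S/NP  lex  "that"
[3,4] N\(S/NP)  lex  "every"
[2,4] N  <  k=3
[0,4] S  >  k=2

[0,4] S   >
  [0,2] S/N   <
    [0,1] "heard" : N
    [1,2] "song" : (S/N)\N
  [2,4] N   <
    [2,3] "that" : S/NP
    [3,4] "every" : N\(S/NP)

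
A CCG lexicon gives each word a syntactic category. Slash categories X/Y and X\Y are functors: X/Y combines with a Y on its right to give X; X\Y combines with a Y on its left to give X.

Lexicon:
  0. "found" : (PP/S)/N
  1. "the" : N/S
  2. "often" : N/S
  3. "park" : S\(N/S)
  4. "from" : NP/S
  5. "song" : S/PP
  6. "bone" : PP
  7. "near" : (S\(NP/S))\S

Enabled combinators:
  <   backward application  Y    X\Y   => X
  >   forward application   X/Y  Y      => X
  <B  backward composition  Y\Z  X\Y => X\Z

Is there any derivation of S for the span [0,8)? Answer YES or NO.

NO

(PP/S)/N N/S N/S S\(N/S) NP/S S/PP PP (S\(NP/S))\S
CKY chart[0,8] = {PP}; S ∉ chart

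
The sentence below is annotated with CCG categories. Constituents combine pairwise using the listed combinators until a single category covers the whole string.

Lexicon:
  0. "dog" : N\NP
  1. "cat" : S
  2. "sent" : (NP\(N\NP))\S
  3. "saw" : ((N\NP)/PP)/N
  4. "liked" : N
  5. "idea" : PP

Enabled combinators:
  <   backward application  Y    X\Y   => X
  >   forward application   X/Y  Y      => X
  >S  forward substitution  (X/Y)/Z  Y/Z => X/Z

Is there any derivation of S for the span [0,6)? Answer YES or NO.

N\NP S (NP\(N\NP))\S ((N\NP)/PP)/N N PP
CKY chart[0,6] = {N}; S ∉ chart

NO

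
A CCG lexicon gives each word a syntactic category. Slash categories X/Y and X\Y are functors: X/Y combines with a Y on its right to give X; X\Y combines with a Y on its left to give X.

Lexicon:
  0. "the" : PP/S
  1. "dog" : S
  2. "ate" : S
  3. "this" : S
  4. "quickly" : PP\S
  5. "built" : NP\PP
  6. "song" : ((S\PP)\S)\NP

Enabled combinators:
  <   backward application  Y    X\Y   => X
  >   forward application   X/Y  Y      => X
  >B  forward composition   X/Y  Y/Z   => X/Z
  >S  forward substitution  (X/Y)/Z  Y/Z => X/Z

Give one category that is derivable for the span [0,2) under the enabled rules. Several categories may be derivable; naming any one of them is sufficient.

[0,7] S   <
  [0,2] PP   >
    [0,1] "the" : PP/S
    [1,2] "dog" : S
  [2,7] S\PP   <
    [2,3] "ate" : S
    [3,7] (S\PP)\S   <
      [3,6] NP   <
        [3,5] PP   <
          [3,4] "this" : S
          [4,5] "quickly" : PP\S
        [5,6] "built" : NP\PP
      [6,7] "song" : ((S\PP)\S)\NP

PP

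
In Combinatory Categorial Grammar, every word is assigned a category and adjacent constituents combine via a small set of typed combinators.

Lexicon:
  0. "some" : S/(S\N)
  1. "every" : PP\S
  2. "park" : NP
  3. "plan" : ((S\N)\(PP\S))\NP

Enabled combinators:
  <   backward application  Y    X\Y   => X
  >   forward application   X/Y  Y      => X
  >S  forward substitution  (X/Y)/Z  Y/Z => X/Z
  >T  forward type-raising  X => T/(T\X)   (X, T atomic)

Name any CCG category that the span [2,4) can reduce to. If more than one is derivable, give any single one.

[0,4] S   >
  [0,1] "some" : S/(S\N)
  [1,4] S\N   <
    [1,2] "every" : PP\S
    [2,4] (S\N)\(PP\S)   <
      [2,3] "park" : NP
      [3,4] "plan" : ((S\N)\(PP\S))\NP

(S\N)\(PP\S)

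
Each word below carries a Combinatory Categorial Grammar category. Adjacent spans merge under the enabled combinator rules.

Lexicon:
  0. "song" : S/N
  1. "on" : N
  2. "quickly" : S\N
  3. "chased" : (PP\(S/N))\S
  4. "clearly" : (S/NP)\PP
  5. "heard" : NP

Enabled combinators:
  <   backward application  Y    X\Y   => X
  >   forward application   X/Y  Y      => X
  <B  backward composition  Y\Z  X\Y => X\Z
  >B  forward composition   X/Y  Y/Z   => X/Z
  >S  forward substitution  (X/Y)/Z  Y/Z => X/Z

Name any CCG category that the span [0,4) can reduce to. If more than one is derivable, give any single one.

[0,6] S   >
  [0,5] S/NP   <
    [0,4] PP   <
      [0,1] "song" : S/N
      [1,4] PP\(S/N)   <
        [1,3] S   <
          [1,2] "on" : N
          [2,3] "quickly" : S\N
        [3,4] "chased" : (PP\(S/N))\S
    [4,5] "clearly" : (S/NP)\PP
  [5,6] "heard" : NP

PP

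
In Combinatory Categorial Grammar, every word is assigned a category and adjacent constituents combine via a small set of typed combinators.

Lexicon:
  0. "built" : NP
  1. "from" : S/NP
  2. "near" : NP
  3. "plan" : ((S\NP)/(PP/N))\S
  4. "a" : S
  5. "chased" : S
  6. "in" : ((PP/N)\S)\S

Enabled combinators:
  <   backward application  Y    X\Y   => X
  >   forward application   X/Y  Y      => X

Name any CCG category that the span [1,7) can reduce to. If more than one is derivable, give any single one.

S\NP

[0,7] S   <
  [0,1] "built" : NP
  [1,7] S\NP   >
    [1,4] (S\NP)/(PP/N)   <
      [1,3] S   >
        [1,2] "from" : S/NP
        [2,3] "near" : NP
      [3,4] "plan" : ((S\NP)/(PP/N))\S
    [4,7] PP/N   <
      [4,5] "a" : S
      [5,7] (PP/N)\S   <
        [5,6] "chased" : S
        [6,7] "in" : ((PP/N)\S)\S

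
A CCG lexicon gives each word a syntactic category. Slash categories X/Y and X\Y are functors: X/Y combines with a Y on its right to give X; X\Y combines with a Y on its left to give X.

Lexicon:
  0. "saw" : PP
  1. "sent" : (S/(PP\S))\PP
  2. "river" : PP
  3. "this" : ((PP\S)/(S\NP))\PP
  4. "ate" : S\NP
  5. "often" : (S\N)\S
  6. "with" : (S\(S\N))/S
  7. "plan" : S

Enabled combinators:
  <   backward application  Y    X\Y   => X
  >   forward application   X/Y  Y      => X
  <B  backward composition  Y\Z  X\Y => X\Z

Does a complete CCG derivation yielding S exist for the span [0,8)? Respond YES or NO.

YES

[0,8] S   >
  [0,2] S/(PP\S)   <
    [0,1] "saw" : PP
    [1,2] "sent" : (S/(PP\S))\PP
  [2,8] PP\S   >
    [2,4] (PP\S)/(S\NP)   <
      [2,3] "river" : PP
      [3,4] "this" : ((PP\S)/(S\NP))\PP
    [4,8] S\NP   <B
      [4,5] "ate" : S\NP
      [5,8] S\S   <B
        [5,6] "often" : (S\N)\S
        [6,8] S\(S\N)   >
          [6,7] "with" : (S\(S\N))/S
          [7,8] "plan" : S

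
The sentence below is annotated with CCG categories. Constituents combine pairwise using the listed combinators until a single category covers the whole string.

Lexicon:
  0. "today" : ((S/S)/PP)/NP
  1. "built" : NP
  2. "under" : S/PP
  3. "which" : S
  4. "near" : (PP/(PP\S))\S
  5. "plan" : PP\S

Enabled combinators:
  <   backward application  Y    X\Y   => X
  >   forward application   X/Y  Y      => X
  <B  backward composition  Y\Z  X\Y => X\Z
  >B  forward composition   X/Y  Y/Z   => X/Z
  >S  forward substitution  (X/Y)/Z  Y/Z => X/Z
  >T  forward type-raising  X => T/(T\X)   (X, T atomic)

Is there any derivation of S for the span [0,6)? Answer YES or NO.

[0,6] S   >
  [0,3] S/PP   >S
    [0,2] (S/S)/PP   >
      [0,1] "today" : ((S/S)/PP)/NP
      [1,2] "built" : NP
    [2,3] "under" : S/PP
  [3,6] PP   >
    [3,5] PP/(PP\S)   <
      [3,4] "which" : S
      [4,5] "near" : (PP/(PP\S))\S
    [5,6] "plan" : PP\S

YES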